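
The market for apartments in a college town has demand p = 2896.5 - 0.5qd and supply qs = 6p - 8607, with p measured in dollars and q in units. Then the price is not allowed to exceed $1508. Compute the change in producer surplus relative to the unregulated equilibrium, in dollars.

Rearranging demand gives qd = 5793 - 2p. Equilibrium: 5793 - 2p = 6p - 8607, so 14400 = 8p and p* = 1800, q* = 2193.
The ceiling of 1508 is below the equilibrium price 1800, so it binds.
At p = 1508: qd = 5793 - 2·1508 = 2777 and qs = 6·1508 - 8607 = 441.
Producer surplus without the control is ½ · (1800 - 1434.5) · 2193 = 400770.75.
With the ceiling, producers sell 441 units at 1508, so PS = ½ · (1508 - 1434.5) · 441 = 16206.75.
Change in producer surplus = 16206.75 - 400770.75 = -384564.

-384564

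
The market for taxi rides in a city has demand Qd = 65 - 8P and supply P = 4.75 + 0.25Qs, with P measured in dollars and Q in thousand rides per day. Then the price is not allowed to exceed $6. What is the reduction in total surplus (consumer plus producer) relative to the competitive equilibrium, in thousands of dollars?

3

Rearranging supply gives Qs = 4P - 19. Equilibrium: 65 - 8P = 4P - 19, so 84 = 12P and P* = 7, Q* = 9.
Because the ceiling (6) lies below the market-clearing price, it is binding.
At P = 6: Qd = 65 - 8·6 = 17 and Qs = 4·6 - 19 = 5.
Quantity traded falls to 5. At Q = 5 the demand price is (65 - 5)/8 = 7.5 and the supply price is (19 + 5)/4 = 6.
Deadweight loss = ½ · (7.5 - 6) · (9 - 5) = ½ · 1.5 · 4 = 3.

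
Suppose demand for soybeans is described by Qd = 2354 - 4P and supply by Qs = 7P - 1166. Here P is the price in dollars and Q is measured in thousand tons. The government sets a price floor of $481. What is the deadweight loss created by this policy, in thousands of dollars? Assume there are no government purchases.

81466

Setting quantity demanded equal to quantity supplied, 2354 - 4P = 7P - 1166, gives P* = 320 and Q* = 1074.
Because the floor (481) lies above the market-clearing price, it is binding.
At P = 481: Qd = 2354 - 4·481 = 430 and Qs = 7·481 - 1166 = 2201.
Quantity traded falls to 430. At Q = 430 the demand price is (2354 - 430)/4 = 481 and the supply price is (1166 + 430)/7 = 228.
Deadweight loss = ½ · (481 - 228) · (1074 - 430) = ½ · 253 · 644 = 81466.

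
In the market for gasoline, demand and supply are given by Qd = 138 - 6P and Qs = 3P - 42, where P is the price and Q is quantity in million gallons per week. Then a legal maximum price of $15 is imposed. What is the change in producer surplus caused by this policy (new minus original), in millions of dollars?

-52.5

Without the control the market clears where 138 - 6P = 3P - 42, i.e. P* = 20 and Q* = 18.
Because the ceiling (15) lies below the market-clearing price, it is binding.
At P = 15: Qd = 138 - 6·15 = 48 and Qs = 3·15 - 42 = 3.
Producer surplus without the control is ½ · (20 - 14) · 18 = 54.
With the ceiling, producers sell 3 units at 15, so PS = ½ · (15 - 14) · 3 = 1.5.
Change in producer surplus = 1.5 - 54 = -52.5.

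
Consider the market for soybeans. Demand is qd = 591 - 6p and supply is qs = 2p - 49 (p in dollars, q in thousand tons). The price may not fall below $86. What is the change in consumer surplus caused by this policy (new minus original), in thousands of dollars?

-558

Equilibrium: 591 - 6p = 2p - 49, so 640 = 8p and p* = 80, q* = 111.
Since 86 > 80, the floor is binding.
At p = 86: qd = 591 - 6·86 = 75 and qs = 2·86 - 49 = 123.
Consumer surplus without the control is ½ · (98.5 - 80) · 111 = 1026.75.
With the floor, consumers buy 75 units at 86, so CS = ½ · (98.5 - 86) · 75 = 468.75.
Change in consumer surplus = 468.75 - 1026.75 = -558.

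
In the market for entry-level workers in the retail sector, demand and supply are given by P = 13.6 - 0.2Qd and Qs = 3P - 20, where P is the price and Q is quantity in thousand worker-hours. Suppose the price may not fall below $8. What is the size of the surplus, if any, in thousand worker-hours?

0

Rearranging demand gives Qd = 68 - 5P. Setting quantity demanded equal to quantity supplied, 68 - 5P = 3P - 20, gives P* = 11 and Q* = 13.
Since 8 is below P* = 11, the floor does not bind and the free-market outcome prevails.
Since the control does not bind, there is no surplus.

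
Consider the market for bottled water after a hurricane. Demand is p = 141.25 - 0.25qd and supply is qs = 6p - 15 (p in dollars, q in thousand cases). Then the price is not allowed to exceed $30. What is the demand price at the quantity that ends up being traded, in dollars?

Rearranging demand gives qd = 565 - 4p. In a free market, 565 - 4p = 6p - 15 gives the equilibrium p* = 58, q* = 333.
Since 30 < 58, the ceiling is binding.
At p = 30: qd = 565 - 4·30 = 445 and qs = 6·30 - 15 = 165.
Only 165 units reach the market. On the demand curve, the marginal buyer's willingness to pay at q = 165 is (565 - 165)/4 = 100.

100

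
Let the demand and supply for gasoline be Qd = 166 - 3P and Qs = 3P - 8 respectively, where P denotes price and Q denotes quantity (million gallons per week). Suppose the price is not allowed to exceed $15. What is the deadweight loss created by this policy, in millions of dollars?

Setting quantity demanded equal to quantity supplied, 166 - 3P = 3P - 8, gives P* = 29 and Q* = 79.
Since 15 < 29, the ceiling is binding.
At P = 15: Qd = 166 - 3·15 = 121 and Qs = 3·15 - 8 = 37.
Quantity traded falls to 37. At Q = 37 the demand price is (166 - 37)/3 = 43 and the supply price is (8 + 37)/3 = 15.
Deadweight loss = ½ · (43 - 15) · (79 - 37) = ½ · 28 · 42 = 588.

588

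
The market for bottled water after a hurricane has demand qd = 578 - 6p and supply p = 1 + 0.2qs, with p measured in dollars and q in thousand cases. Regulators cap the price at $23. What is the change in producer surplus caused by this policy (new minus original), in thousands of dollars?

Rearranging supply gives qs = 5p - 5. Equilibrium: 578 - 6p = 5p - 5, so 583 = 11p and p* = 53, q* = 260.
Because the ceiling (23) lies below the market-clearing price, it is binding.
At p = 23: qd = 578 - 6·23 = 440 and qs = 5·23 - 5 = 110.
Producer surplus without the control is ½ · (53 - 1) · 260 = 6760.
With the ceiling, producers sell 110 units at 23, so PS = ½ · (23 - 1) · 110 = 1210.
Change in producer surplus = 1210 - 6760 = -5550.

-5550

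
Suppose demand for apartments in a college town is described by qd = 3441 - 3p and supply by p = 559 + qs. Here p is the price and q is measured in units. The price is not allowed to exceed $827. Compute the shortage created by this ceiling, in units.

Rearranging supply gives qs = p - 559. Without the control the market clears where 3441 - 3p = p - 559, i.e. p* = 1000 and q* = 441.
The ceiling of 827 is below the equilibrium price 1000, so it binds.
At p = 827: qd = 3441 - 3·827 = 960 and qs = 827 - 559 = 268.
Shortage = qd - qs = 960 - 268 = 692.

692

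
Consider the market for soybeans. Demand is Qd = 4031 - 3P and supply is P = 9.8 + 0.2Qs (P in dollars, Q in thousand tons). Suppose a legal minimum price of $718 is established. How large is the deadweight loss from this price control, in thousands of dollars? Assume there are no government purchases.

103833.6

Rearranging supply gives Qs = 5P - 49. Without the control the market clears where 4031 - 3P = 5P - 49, i.e. P* = 510 and Q* = 2501.
Since 718 > 510, the floor is binding.
At P = 718: Qd = 4031 - 3·718 = 1877 and Qs = 5·718 - 49 = 3541.
Quantity traded falls to 1877. At Q = 1877 the demand price is (4031 - 1877)/3 = 718 and the supply price is (49 + 1877)/5 = 385.2.
Deadweight loss = ½ · (718 - 385.2) · (2501 - 1877) = ½ · 332.8 · 624 = 103833.6.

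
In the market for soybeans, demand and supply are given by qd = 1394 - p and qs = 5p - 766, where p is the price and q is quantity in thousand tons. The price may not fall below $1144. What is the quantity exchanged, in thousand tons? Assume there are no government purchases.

In a free market, 1394 - p = 5p - 766 gives the equilibrium p* = 360, q* = 1034.
The floor of 1144 is above the equilibrium price 360, so it binds.
At p = 1144: qd = 1394 - 1144 = 250 and qs = 5·1144 - 766 = 4954.
The quantity actually transacted is the short side, demand: 250.

250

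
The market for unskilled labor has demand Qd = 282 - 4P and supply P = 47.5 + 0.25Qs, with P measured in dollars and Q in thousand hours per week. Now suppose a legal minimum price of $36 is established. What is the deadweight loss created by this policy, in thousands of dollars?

0

Rearranging supply gives Qs = 4P - 190. Without the control the market clears where 282 - 4P = 4P - 190, i.e. P* = 59 and Q* = 46.
Since 36 is below P* = 59, the floor does not bind and the free-market outcome prevails.
Since the control does not bind, no trades are prevented and deadweight loss is zero.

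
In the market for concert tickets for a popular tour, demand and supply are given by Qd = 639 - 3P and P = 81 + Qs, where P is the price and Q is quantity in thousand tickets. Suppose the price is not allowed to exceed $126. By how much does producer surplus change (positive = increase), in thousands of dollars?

Rearranging supply gives Qs = P - 81. In a free market, 639 - 3P = P - 81 gives the equilibrium P* = 180, Q* = 99.
The ceiling of 126 is below the equilibrium price 180, so it binds.
At P = 126: Qd = 639 - 3·126 = 261 and Qs = 126 - 81 = 45.
Producer surplus without the control is ½ · (180 - 81) · 99 = 4900.5.
With the ceiling, producers sell 45 units at 126, so PS = ½ · (126 - 81) · 45 = 1012.5.
Change in producer surplus = 1012.5 - 4900.5 = -3888.

-3888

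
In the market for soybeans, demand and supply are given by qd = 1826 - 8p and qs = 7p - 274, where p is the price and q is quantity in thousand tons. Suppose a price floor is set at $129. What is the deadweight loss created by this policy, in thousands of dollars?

In a free market, 1826 - 8p = 7p - 274 gives the equilibrium p* = 140, q* = 706.
The floor of 129 is below the equilibrium price 140, so it is not binding; the market clears at p* = 140, q* = 706.
Since the control does not bind, no trades are prevented and deadweight loss is zero.

0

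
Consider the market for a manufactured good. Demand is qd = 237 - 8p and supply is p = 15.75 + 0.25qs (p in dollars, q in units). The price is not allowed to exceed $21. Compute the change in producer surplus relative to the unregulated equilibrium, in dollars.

Rearranging supply gives qs = 4p - 63. Equilibrium: 237 - 8p = 4p - 63, so 300 = 12p and p* = 25, q* = 37.
Because the ceiling (21) lies below the market-clearing price, it is binding.
At p = 21: qd = 237 - 8·21 = 69 and qs = 4·21 - 63 = 21.
Producer surplus without the control is ½ · (25 - 15.75) · 37 = 171.125.
With the ceiling, producers sell 21 units at 21, so PS = ½ · (21 - 15.75) · 21 = 55.125.
Change in producer surplus = 55.125 - 171.125 = -116.

-116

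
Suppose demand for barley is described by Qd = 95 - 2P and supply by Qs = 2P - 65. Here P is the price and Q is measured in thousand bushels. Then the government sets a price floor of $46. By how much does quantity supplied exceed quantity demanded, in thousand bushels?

24

Equilibrium: 95 - 2P = 2P - 65, so 160 = 4P and P* = 40, Q* = 15.
The floor of 46 is above the equilibrium price 40, so it binds.
At P = 46: Qd = 95 - 2·46 = 3 and Qs = 2·46 - 65 = 27.
Surplus = Qs - Qd = 27 - 3 = 24.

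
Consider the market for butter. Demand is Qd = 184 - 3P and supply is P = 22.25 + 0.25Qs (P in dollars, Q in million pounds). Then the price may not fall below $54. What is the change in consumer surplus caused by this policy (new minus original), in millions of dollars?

Rearranging supply gives Qs = 4P - 89. In a free market, 184 - 3P = 4P - 89 gives the equilibrium P* = 39, Q* = 67.
The floor of 54 is above the equilibrium price 39, so it binds.
At P = 54: Qd = 184 - 3·54 = 22 and Qs = 4·54 - 89 = 127.
Consumer surplus without the control is ½ · (184/3 - 39) · 67 = 4489/6.
With the floor, consumers buy 22 units at 54, so CS = ½ · (184/3 - 54) · 22 = 242/3.
Change in consumer surplus = 242/3 - 4489/6 = -667.5.

-667.5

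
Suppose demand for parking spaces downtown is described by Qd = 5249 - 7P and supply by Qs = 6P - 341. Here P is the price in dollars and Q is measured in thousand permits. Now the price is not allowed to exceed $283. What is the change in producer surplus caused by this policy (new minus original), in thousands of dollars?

Setting quantity demanded equal to quantity supplied, 5249 - 7P = 6P - 341, gives P* = 430 and Q* = 2239.
Since 283 < 430, the ceiling is binding.
At P = 283: Qd = 5249 - 7·283 = 3268 and Qs = 6·283 - 341 = 1357.
Producer surplus without the control is ½ · (430 - 341/6) · 2239 = 5013121/12.
With the ceiling, producers sell 1357 units at 283, so PS = ½ · (283 - 341/6) · 1357 = 1841449/12.
Change in producer surplus = 1841449/12 - 5013121/12 = -264306.

-264306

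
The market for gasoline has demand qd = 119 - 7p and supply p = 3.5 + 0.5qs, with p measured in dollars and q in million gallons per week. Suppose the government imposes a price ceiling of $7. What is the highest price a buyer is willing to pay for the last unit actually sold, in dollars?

16

Rearranging supply gives qs = 2p - 7. Without the control the market clears where 119 - 7p = 2p - 7, i.e. p* = 14 and q* = 21.
Since 7 < 14, the ceiling is binding.
At p = 7: qd = 119 - 7·7 = 70 and qs = 2·7 - 7 = 7.
Only 7 units reach the market. On the demand curve, the marginal buyer's willingness to pay at q = 7 is (119 - 7)/7 = 16.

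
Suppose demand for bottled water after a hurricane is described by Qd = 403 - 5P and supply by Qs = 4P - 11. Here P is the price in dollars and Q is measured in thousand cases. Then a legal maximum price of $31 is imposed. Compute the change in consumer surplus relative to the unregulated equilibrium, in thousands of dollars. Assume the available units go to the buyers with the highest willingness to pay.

1335

In a free market, 403 - 5P = 4P - 11 gives the equilibrium P* = 46, Q* = 173.
Since 31 < 46, the ceiling is binding.
At P = 31: Qd = 403 - 5·31 = 248 and Qs = 4·31 - 11 = 113.
Consumer surplus without the control is ½ · (80.6 - 46) · 173 = 2992.9.
With the ceiling, 113 units are sold at 31 (assume they go to the highest-value buyers). The demand price at Q = 113 is 58, so CS = ½ · [(80.6 - 31) + (58 - 31)] · 113 = 4327.9.
Change in consumer surplus = 4327.9 - 2992.9 = 1335.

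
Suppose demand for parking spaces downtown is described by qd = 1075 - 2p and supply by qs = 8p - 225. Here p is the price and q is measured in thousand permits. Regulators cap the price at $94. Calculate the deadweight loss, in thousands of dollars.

Without the control the market clears where 1075 - 2p = 8p - 225, i.e. p* = 130 and q* = 815.
Since 94 < 130, the ceiling is binding.
At p = 94: qd = 1075 - 2·94 = 887 and qs = 8·94 - 225 = 527.
Quantity traded falls to 527. At q = 527 the demand price is (1075 - 527)/2 = 274 and the supply price is (225 + 527)/8 = 94.
Deadweight loss = ½ · (274 - 94) · (815 - 527) = ½ · 180 · 288 = 25920.

25920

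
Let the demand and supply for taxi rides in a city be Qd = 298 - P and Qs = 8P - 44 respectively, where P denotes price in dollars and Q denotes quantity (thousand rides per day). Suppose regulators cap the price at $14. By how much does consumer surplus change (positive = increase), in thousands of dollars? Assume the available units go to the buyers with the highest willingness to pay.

In a free market, 298 - P = 8P - 44 gives the equilibrium P* = 38, Q* = 260.
Since 14 < 38, the ceiling is binding.
At P = 14: Qd = 298 - 14 = 284 and Qs = 8·14 - 44 = 68.
Consumer surplus without the control is ½ · (298 - 38) · 260 = 33800.
With the ceiling, 68 units are sold at 14 (assume they go to the highest-value buyers). The demand price at Q = 68 is 230, so CS = ½ · [(298 - 14) + (230 - 14)] · 68 = 17000.
Change in consumer surplus = 17000 - 33800 = -16800.

-16800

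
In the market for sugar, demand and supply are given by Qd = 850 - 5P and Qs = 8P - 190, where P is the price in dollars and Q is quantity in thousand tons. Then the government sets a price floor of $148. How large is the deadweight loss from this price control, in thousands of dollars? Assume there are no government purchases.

Without the control the market clears where 850 - 5P = 8P - 190, i.e. P* = 80 and Q* = 450.
Because the floor (148) lies above the market-clearing price, it is binding.
At P = 148: Qd = 850 - 5·148 = 110 and Qs = 8·148 - 190 = 994.
Quantity traded falls to 110. At Q = 110 the demand price is (850 - 110)/5 = 148 and the supply price is (190 + 110)/8 = 37.5.
Deadweight loss = ½ · (148 - 37.5) · (450 - 110) = ½ · 110.5 · 340 = 18785.

18785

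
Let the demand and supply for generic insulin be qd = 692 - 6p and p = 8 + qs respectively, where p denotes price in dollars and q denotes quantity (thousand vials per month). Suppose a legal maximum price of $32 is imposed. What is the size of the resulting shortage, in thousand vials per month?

476

Rearranging supply gives qs = p - 8. Equilibrium: 692 - 6p = p - 8, so 700 = 7p and p* = 100, q* = 92.
Because the ceiling (32) lies below the market-clearing price, it is binding.
At p = 32: qd = 692 - 6·32 = 500 and qs = 32 - 8 = 24.
Shortage = qd - qs = 500 - 24 = 476.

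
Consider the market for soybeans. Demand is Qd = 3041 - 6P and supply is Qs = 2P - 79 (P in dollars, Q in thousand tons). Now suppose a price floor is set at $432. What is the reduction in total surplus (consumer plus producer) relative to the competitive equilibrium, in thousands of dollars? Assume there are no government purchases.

Without the control the market clears where 3041 - 6P = 2P - 79, i.e. P* = 390 and Q* = 701.
Because the floor (432) lies above the market-clearing price, it is binding.
At P = 432: Qd = 3041 - 6·432 = 449 and Qs = 2·432 - 79 = 785.
Quantity traded falls to 449. At Q = 449 the demand price is (3041 - 449)/6 = 432 and the supply price is (79 + 449)/2 = 264.
Deadweight loss = ½ · (432 - 264) · (701 - 449) = ½ · 168 · 252 = 21168.

21168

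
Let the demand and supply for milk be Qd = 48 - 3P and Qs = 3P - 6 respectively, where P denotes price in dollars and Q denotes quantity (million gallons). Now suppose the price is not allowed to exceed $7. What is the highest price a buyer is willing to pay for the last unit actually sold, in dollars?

11

Setting quantity demanded equal to quantity supplied, 48 - 3P = 3P - 6, gives P* = 9 and Q* = 21.
Because the ceiling (7) lies below the market-clearing price, it is binding.
At P = 7: Qd = 48 - 3·7 = 27 and Qs = 3·7 - 6 = 15.
Only 15 units reach the market. On the demand curve, the marginal buyer's willingness to pay at Q = 15 is (48 - 15)/3 = 11.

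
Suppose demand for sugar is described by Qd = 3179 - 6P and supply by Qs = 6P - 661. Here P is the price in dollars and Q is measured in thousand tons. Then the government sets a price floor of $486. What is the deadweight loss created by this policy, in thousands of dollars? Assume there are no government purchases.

Without the control the market clears where 3179 - 6P = 6P - 661, i.e. P* = 320 and Q* = 1259.
Since 486 > 320, the floor is binding.
At P = 486: Qd = 3179 - 6·486 = 263 and Qs = 6·486 - 661 = 2255.
Quantity traded falls to 263. At Q = 263 the demand price is (3179 - 263)/6 = 486 and the supply price is (661 + 263)/6 = 154.
Deadweight loss = ½ · (486 - 154) · (1259 - 263) = ½ · 332 · 996 = 165336.

165336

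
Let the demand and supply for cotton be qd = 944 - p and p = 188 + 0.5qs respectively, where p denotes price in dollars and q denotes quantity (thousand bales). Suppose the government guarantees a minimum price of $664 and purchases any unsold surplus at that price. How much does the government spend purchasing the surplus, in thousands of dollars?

446208

Rearranging supply gives qs = 2p - 376. Equilibrium: 944 - p = 2p - 376, so 1320 = 3p and p* = 440, q* = 504.
Since 664 > 440, the floor is binding.
At p = 664: qd = 944 - 664 = 280 and qs = 2·664 - 376 = 952.
Surplus = qs - qd = 672.
Government expenditure = surplus × support price = 672 × 664 = 446208.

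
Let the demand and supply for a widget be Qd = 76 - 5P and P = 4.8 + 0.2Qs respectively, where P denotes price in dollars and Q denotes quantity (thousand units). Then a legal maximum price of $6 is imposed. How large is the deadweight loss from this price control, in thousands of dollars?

80

Rearranging supply gives Qs = 5P - 24. Equilibrium: 76 - 5P = 5P - 24, so 100 = 10P and P* = 10, Q* = 26.
The ceiling of 6 is below the equilibrium price 10, so it binds.
At P = 6: Qd = 76 - 5·6 = 46 and Qs = 5·6 - 24 = 6.
Quantity traded falls to 6. At Q = 6 the demand price is (76 - 6)/5 = 14 and the supply price is (24 + 6)/5 = 6.
Deadweight loss = ½ · (14 - 6) · (26 - 6) = ½ · 8 · 20 = 80.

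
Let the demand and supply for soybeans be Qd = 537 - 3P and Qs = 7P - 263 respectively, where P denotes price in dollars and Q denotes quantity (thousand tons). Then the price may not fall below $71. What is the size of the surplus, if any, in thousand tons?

0

Without the control the market clears where 537 - 3P = 7P - 263, i.e. P* = 80 and Q* = 297.
Since 71 is below P* = 80, the floor does not bind and the free-market outcome prevails.
Since the control does not bind, there is no surplus.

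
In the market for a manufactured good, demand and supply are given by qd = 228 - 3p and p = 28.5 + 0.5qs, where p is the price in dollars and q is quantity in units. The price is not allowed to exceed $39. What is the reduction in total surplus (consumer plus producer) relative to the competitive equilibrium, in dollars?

540

Rearranging supply gives qs = 2p - 57. Setting quantity demanded equal to quantity supplied, 228 - 3p = 2p - 57, gives p* = 57 and q* = 57.
The ceiling of 39 is below the equilibrium price 57, so it binds.
At p = 39: qd = 228 - 3·39 = 111 and qs = 2·39 - 57 = 21.
Quantity traded falls to 21. At q = 21 the demand price is (228 - 21)/3 = 69 and the supply price is (57 + 21)/2 = 39.
Deadweight loss = ½ · (69 - 39) · (57 - 21) = ½ · 30 · 36 = 540.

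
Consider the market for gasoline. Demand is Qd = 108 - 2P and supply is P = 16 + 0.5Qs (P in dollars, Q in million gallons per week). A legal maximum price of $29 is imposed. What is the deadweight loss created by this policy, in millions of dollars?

Rearranging supply gives Qs = 2P - 32. Equilibrium: 108 - 2P = 2P - 32, so 140 = 4P and P* = 35, Q* = 38.
Since 29 < 35, the ceiling is binding.
At P = 29: Qd = 108 - 2·29 = 50 and Qs = 2·29 - 32 = 26.
Quantity traded falls to 26. At Q = 26 the demand price is (108 - 26)/2 = 41 and the supply price is (32 + 26)/2 = 29.
Deadweight loss = ½ · (41 - 29) · (38 - 26) = ½ · 12 · 12 = 72.

72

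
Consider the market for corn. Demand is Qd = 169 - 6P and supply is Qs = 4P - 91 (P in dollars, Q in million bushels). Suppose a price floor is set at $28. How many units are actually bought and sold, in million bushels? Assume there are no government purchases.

In a free market, 169 - 6P = 4P - 91 gives the equilibrium P* = 26, Q* = 13.
Because the floor (28) lies above the market-clearing price, it is binding.
At P = 28: Qd = 169 - 6·28 = 1 and Qs = 4·28 - 91 = 21.
The quantity actually transacted is the short side, demand: 1.

1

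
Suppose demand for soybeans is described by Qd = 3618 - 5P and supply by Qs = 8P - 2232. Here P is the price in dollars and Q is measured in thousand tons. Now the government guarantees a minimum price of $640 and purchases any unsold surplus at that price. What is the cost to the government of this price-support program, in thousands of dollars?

1580800

In a free market, 3618 - 5P = 8P - 2232 gives the equilibrium P* = 450, Q* = 1368.
The floor of 640 is above the equilibrium price 450, so it binds.
At P = 640: Qd = 3618 - 5·640 = 418 and Qs = 8·640 - 2232 = 2888.
Surplus = Qs - Qd = 2470.
Government expenditure = surplus × support price = 2470 × 640 = 1580800.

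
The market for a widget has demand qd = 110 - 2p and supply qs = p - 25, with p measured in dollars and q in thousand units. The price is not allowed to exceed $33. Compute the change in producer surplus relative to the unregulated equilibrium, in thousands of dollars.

Equilibrium: 110 - 2p = p - 25, so 135 = 3p and p* = 45, q* = 20.
The ceiling of 33 is below the equilibrium price 45, so it binds.
At p = 33: qd = 110 - 2·33 = 44 and qs = 33 - 25 = 8.
Producer surplus without the control is ½ · (45 - 25) · 20 = 200.
With the ceiling, producers sell 8 units at 33, so PS = ½ · (33 - 25) · 8 = 32.
Change in producer surplus = 32 - 200 = -168.

-168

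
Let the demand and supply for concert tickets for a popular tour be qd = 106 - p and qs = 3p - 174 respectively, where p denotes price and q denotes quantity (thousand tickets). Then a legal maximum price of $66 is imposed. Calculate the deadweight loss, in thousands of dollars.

Setting quantity demanded equal to quantity supplied, 106 - p = 3p - 174, gives p* = 70 and q* = 36.
The ceiling of 66 is below the equilibrium price 70, so it binds.
At p = 66: qd = 106 - 66 = 40 and qs = 3·66 - 174 = 24.
Quantity traded falls to 24. At q = 24 the demand price is 106 - 24 = 82 and the supply price is (174 + 24)/3 = 66.
Deadweight loss = ½ · (82 - 66) · (36 - 24) = ½ · 16 · 12 = 96.

96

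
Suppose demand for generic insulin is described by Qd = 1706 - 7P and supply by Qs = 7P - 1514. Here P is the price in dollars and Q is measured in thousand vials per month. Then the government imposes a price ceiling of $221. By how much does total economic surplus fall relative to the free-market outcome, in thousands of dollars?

Equilibrium: 1706 - 7P = 7P - 1514, so 3220 = 14P and P* = 230, Q* = 96.
Because the ceiling (221) lies below the market-clearing price, it is binding.
At P = 221: Qd = 1706 - 7·221 = 159 and Qs = 7·221 - 1514 = 33.
Quantity traded falls to 33. At Q = 33 the demand price is (1706 - 33)/7 = 239 and the supply price is (1514 + 33)/7 = 221.
Deadweight loss = ½ · (239 - 221) · (96 - 33) = ½ · 18 · 63 = 567.

567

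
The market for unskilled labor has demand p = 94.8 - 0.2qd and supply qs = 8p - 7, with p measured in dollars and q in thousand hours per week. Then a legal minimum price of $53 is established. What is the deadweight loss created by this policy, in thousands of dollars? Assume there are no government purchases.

1040

Rearranging demand gives qd = 474 - 5p. Without the control the market clears where 474 - 5p = 8p - 7, i.e. p* = 37 and q* = 289.
Because the floor (53) lies above the market-clearing price, it is binding.
At p = 53: qd = 474 - 5·53 = 209 and qs = 8·53 - 7 = 417.
Quantity traded falls to 209. At q = 209 the demand price is (474 - 209)/5 = 53 and the supply price is (7 + 209)/8 = 27.
Deadweight loss = ½ · (53 - 27) · (289 - 209) = ½ · 26 · 80 = 1040.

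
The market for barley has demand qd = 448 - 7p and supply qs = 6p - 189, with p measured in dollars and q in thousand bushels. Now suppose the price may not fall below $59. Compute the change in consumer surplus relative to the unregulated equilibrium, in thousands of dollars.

Equilibrium: 448 - 7p = 6p - 189, so 637 = 13p and p* = 49, q* = 105.
The floor of 59 is above the equilibrium price 49, so it binds.
At p = 59: qd = 448 - 7·59 = 35 and qs = 6·59 - 189 = 165.
Consumer surplus without the control is ½ · (64 - 49) · 105 = 787.5.
With the floor, consumers buy 35 units at 59, so CS = ½ · (64 - 59) · 35 = 87.5.
Change in consumer surplus = 87.5 - 787.5 = -700.

-700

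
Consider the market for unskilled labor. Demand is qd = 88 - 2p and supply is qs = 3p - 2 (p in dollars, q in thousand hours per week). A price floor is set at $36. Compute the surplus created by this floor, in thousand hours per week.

90

In a free market, 88 - 2p = 3p - 2 gives the equilibrium p* = 18, q* = 52.
The floor of 36 is above the equilibrium price 18, so it binds.
At p = 36: qd = 88 - 2·36 = 16 and qs = 3·36 - 2 = 106.
Surplus = qs - qd = 106 - 16 = 90.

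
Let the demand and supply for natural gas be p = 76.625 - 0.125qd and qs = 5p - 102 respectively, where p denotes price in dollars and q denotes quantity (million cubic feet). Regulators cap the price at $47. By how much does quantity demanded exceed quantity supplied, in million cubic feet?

104

Rearranging demand gives qd = 613 - 8p. In a free market, 613 - 8p = 5p - 102 gives the equilibrium p* = 55, q* = 173.
The ceiling of 47 is below the equilibrium price 55, so it binds.
At p = 47: qd = 613 - 8·47 = 237 and qs = 5·47 - 102 = 133.
Shortage = qd - qs = 237 - 133 = 104.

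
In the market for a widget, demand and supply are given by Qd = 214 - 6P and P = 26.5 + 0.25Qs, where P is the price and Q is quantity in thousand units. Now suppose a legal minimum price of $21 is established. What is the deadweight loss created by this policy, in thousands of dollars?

0

Rearranging supply gives Qs = 4P - 106. Setting quantity demanded equal to quantity supplied, 214 - 6P = 4P - 106, gives P* = 32 and Q* = 22.
Since 21 is below P* = 32, the floor does not bind and the free-market outcome prevails.
Since the control does not bind, no trades are prevented and deadweight loss is zero.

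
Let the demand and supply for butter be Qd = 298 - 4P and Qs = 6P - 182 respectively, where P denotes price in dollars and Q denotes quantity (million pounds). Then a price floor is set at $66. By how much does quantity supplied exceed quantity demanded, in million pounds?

Setting quantity demanded equal to quantity supplied, 298 - 4P = 6P - 182, gives P* = 48 and Q* = 106.
Because the floor (66) lies above the market-clearing price, it is binding.
At P = 66: Qd = 298 - 4·66 = 34 and Qs = 6·66 - 182 = 214.
Surplus = Qs - Qd = 214 - 34 = 180.

180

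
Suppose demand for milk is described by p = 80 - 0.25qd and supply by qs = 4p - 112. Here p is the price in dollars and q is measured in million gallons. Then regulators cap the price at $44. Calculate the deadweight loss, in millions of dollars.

Rearranging demand gives qd = 320 - 4p. In a free market, 320 - 4p = 4p - 112 gives the equilibrium p* = 54, q* = 104.
Since 44 < 54, the ceiling is binding.
At p = 44: qd = 320 - 4·44 = 144 and qs = 4·44 - 112 = 64.
Quantity traded falls to 64. At q = 64 the demand price is (320 - 64)/4 = 64 and the supply price is (112 + 64)/4 = 44.
Deadweight loss = ½ · (64 - 44) · (104 - 64) = ½ · 20 · 40 = 400.

400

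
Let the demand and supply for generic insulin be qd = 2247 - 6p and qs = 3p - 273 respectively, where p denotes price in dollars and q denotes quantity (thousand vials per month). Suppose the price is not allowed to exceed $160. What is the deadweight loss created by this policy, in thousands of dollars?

In a free market, 2247 - 6p = 3p - 273 gives the equilibrium p* = 280, q* = 567.
Since 160 < 280, the ceiling is binding.
At p = 160: qd = 2247 - 6·160 = 1287 and qs = 3·160 - 273 = 207.
Quantity traded falls to 207. At q = 207 the demand price is (2247 - 207)/6 = 340 and the supply price is (273 + 207)/3 = 160.
Deadweight loss = ½ · (340 - 160) · (567 - 207) = ½ · 180 · 360 = 32400.

32400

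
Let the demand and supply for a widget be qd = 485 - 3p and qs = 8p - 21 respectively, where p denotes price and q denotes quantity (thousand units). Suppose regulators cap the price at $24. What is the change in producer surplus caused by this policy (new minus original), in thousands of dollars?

-5698

Equilibrium: 485 - 3p = 8p - 21, so 506 = 11p and p* = 46, q* = 347.
The ceiling of 24 is below the equilibrium price 46, so it binds.
At p = 24: qd = 485 - 3·24 = 413 and qs = 8·24 - 21 = 171.
Producer surplus without the control is ½ · (46 - 2.625) · 347 = 7525.5625.
With the ceiling, producers sell 171 units at 24, so PS = ½ · (24 - 2.625) · 171 = 1827.5625.
Change in producer surplus = 1827.5625 - 7525.5625 = -5698.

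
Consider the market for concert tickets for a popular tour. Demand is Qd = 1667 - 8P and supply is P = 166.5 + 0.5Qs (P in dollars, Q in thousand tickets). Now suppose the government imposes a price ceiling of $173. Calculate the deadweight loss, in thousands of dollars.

Rearranging supply gives Qs = 2P - 333. Setting quantity demanded equal to quantity supplied, 1667 - 8P = 2P - 333, gives P* = 200 and Q* = 67.
The ceiling of 173 is below the equilibrium price 200, so it binds.
At P = 173: Qd = 1667 - 8·173 = 283 and Qs = 2·173 - 333 = 13.
Quantity traded falls to 13. At Q = 13 the demand price is (1667 - 13)/8 = 206.75 and the supply price is (333 + 13)/2 = 173.
Deadweight loss = ½ · (206.75 - 173) · (67 - 13) = ½ · 33.75 · 54 = 911.25.

911.25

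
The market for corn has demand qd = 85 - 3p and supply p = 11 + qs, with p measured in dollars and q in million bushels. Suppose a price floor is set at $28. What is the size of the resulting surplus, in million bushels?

Rearranging supply gives qs = p - 11. In a free market, 85 - 3p = p - 11 gives the equilibrium p* = 24, q* = 13.
The floor of 28 is above the equilibrium price 24, so it binds.
At p = 28: qd = 85 - 3·28 = 1 and qs = 28 - 11 = 17.
Surplus = qs - qd = 17 - 1 = 16.

16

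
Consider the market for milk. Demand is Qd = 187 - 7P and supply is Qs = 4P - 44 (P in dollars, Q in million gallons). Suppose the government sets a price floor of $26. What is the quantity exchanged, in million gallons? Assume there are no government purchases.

5

Without the control the market clears where 187 - 7P = 4P - 44, i.e. P* = 21 and Q* = 40.
Because the floor (26) lies above the market-clearing price, it is binding.
At P = 26: Qd = 187 - 7·26 = 5 and Qs = 4·26 - 44 = 60.
The quantity actually transacted is the short side, demand: 5.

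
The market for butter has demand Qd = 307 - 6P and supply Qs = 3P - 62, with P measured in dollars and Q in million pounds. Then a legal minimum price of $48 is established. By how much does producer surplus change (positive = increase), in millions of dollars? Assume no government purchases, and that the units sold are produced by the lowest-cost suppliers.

-161

Without the control the market clears where 307 - 6P = 3P - 62, i.e. P* = 41 and Q* = 61.
Because the floor (48) lies above the market-clearing price, it is binding.
At P = 48: Qd = 307 - 6·48 = 19 and Qs = 3·48 - 62 = 82.
Producer surplus without the control is ½ · (41 - 62/3) · 61 = 3721/6.
With the floor, 19 units are sold at 48. The supply price at Q = 19 is 27, so PS = ½ · [(48 - 62/3) + (48 - 27)] · 19 = 2755/6.
Change in producer surplus = 2755/6 - 3721/6 = -161.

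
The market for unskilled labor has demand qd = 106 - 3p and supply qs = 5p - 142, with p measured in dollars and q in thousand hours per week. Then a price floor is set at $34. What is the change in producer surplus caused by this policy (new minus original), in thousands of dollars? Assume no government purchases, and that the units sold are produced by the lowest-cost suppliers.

3.9

Equilibrium: 106 - 3p = 5p - 142, so 248 = 8p and p* = 31, q* = 13.
Since 34 > 31, the floor is binding.
At p = 34: qd = 106 - 3·34 = 4 and qs = 5·34 - 142 = 28.
Producer surplus without the control is ½ · (31 - 28.4) · 13 = 16.9.
With the floor, 4 units are sold at 34. The supply price at q = 4 is 29.2, so PS = ½ · [(34 - 28.4) + (34 - 29.2)] · 4 = 20.8.
Change in producer surplus = 20.8 - 16.9 = 3.9.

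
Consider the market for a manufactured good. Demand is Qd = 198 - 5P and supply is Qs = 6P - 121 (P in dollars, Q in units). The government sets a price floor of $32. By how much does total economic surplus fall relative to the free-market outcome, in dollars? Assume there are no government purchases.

41.25

Equilibrium: 198 - 5P = 6P - 121, so 319 = 11P and P* = 29, Q* = 53.
Because the floor (32) lies above the market-clearing price, it is binding.
At P = 32: Qd = 198 - 5·32 = 38 and Qs = 6·32 - 121 = 71.
Quantity traded falls to 38. At Q = 38 the demand price is (198 - 38)/5 = 32 and the supply price is (121 + 38)/6 = 26.5.
Deadweight loss = ½ · (32 - 26.5) · (53 - 38) = ½ · 5.5 · 15 = 41.25.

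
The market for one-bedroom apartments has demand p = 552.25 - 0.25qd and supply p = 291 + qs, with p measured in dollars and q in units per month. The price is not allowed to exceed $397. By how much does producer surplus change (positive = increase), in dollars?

Rearranging demand gives qd = 2209 - 4p; rearranging supply gives qs = p - 291. Equilibrium: 2209 - 4p = p - 291, so 2500 = 5p and p* = 500, q* = 209.
Because the ceiling (397) lies below the market-clearing price, it is binding.
At p = 397: qd = 2209 - 4·397 = 621 and qs = 397 - 291 = 106.
Producer surplus without the control is ½ · (500 - 291) · 209 = 21840.5.
With the ceiling, producers sell 106 units at 397, so PS = ½ · (397 - 291) · 106 = 5618.
Change in producer surplus = 5618 - 21840.5 = -16222.5.

-16222.5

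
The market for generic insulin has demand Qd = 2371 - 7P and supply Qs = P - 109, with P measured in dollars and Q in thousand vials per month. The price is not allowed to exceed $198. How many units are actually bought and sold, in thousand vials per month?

Without the control the market clears where 2371 - 7P = P - 109, i.e. P* = 310 and Q* = 201.
Because the ceiling (198) lies below the market-clearing price, it is binding.
At P = 198: Qd = 2371 - 7·198 = 985 and Qs = 198 - 109 = 89.
The quantity actually transacted is the short side, supply: 89.

89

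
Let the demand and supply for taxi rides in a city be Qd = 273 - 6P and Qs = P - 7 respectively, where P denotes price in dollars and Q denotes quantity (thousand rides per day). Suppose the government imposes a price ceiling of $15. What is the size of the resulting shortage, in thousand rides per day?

In a free market, 273 - 6P = P - 7 gives the equilibrium P* = 40, Q* = 33.
Since 15 < 40, the ceiling is binding.
At P = 15: Qd = 273 - 6·15 = 183 and Qs = 15 - 7 = 8.
Shortage = Qd - Qs = 183 - 8 = 175.

175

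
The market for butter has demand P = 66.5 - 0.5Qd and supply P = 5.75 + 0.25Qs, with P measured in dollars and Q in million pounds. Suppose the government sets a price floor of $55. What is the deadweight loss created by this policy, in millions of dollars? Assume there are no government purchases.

1261.5

Rearranging demand gives Qd = 133 - 2P; rearranging supply gives Qs = 4P - 23. Setting quantity demanded equal to quantity supplied, 133 - 2P = 4P - 23, gives P* = 26 and Q* = 81.
The floor of 55 is above the equilibrium price 26, so it binds.
At P = 55: Qd = 133 - 2·55 = 23 and Qs = 4·55 - 23 = 197.
Quantity traded falls to 23. At Q = 23 the demand price is (133 - 23)/2 = 55 and the supply price is (23 + 23)/4 = 11.5.
Deadweight loss = ½ · (55 - 11.5) · (81 - 23) = ½ · 43.5 · 58 = 1261.5.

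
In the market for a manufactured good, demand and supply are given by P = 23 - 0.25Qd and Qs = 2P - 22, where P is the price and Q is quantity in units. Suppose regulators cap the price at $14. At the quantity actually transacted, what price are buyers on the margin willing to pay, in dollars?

21.5

Rearranging demand gives Qd = 92 - 4P. Without the control the market clears where 92 - 4P = 2P - 22, i.e. P* = 19 and Q* = 16.
Because the ceiling (14) lies below the market-clearing price, it is binding.
At P = 14: Qd = 92 - 4·14 = 36 and Qs = 2·14 - 22 = 6.
Only 6 units reach the market. On the demand curve, the marginal buyer's willingness to pay at Q = 6 is (92 - 6)/4 = 21.5.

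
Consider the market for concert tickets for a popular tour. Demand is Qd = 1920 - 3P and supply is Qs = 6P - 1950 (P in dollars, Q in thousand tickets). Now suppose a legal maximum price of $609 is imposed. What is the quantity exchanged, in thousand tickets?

Equilibrium: 1920 - 3P = 6P - 1950, so 3870 = 9P and P* = 430, Q* = 630.
The ceiling of 609 is above the equilibrium price 430, so it is not binding; the market clears at P* = 430, Q* = 630.

630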